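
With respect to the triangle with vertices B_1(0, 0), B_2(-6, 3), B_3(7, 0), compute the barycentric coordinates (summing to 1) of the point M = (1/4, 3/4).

(1/2, 1/4, 1/4)

Signed area of the reference triangle: [B_1B_2B_3] = ½·(0·(3−0) + (-6)·(0−0) + 7·(0−3)) = ½·(0 + 0 − 21) = -21/2.
[MB_2B_3] = ½·((1/4)·(3−0) + (-6)·(0−(3/4)) + 7·(3/4−3)) = ½·(3/4 + 9/2 − 63/4) = -21/4, so the B_1-coordinate is (-21/4)/(-21/2) = 1/2.
[B_1MB_3] = ½·(0·(3/4−0) + (1/4)·(0−0) + 7·(0−(3/4))) = ½·(0 + 0 − 21/4) = -21/8, so the B_2-coordinate is 1/4.
[B_1B_2M] = ½·(0·(3−(3/4)) + (-6)·(3/4−0) + (1/4)·(0−3)) = ½·(0 − 9/2 − 3/4) = -21/8, so the B_3-coordinate is 1/4.
Check: 1/2 + 1/4 + 1/4 = 1.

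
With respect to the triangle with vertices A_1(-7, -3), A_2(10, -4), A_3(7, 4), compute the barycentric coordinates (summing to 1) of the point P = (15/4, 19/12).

Signed area of the reference triangle: [A_1A_2A_3] = ½·((-7)·(-4−4) + 10·(4−(-3)) + 7·(-3−(-4))) = ½·(56 + 70 + 7) = 133/2.
[PA_2A_3] = ½·((15/4)·(-4−4) + 10·(4−(19/12)) + 7·(19/12−(-4))) = ½·(-30 + 145/6 + 469/12) = 133/8, so the A_1-coordinate is (133/8)/(133/2) = 1/4.
[A_1PA_3] = ½·((-7)·(19/12−4) + (15/4)·(4−(-3)) + 7·(-3−(19/12))) = ½·(203/12 + 105/4 − 385/12) = 133/24, so the A_2-coordinate is 1/12.
[A_1A_2P] = ½·((-7)·(-4−(19/12)) + 10·(19/12−(-3)) + (15/4)·(-3−(-4))) = ½·(469/12 + 275/6 + 15/4) = 133/3, so the A_3-coordinate is 2/3.

(1/4, 1/12, 2/3)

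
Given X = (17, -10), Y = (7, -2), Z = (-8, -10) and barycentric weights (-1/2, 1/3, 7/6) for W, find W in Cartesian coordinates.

W = (-1/2)·X + (1/3)·Y + (7/6)·Z.
x-coordinate: (-1/2)·17 + (1/3)·7 + (7/6)·(-8) = -31/2.
y-coordinate: (-1/2)·(-10) + (1/3)·(-2) + (7/6)·(-10) = -22/3.

(-31/2, -22/3)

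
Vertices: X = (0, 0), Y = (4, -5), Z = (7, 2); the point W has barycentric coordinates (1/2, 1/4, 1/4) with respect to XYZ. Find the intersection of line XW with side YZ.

Line XW meets YZ where the X-coordinate vanishes; zeroing W's X-weight and renormalizing leaves Y, Z-weights 1/4 : 1/4 → (1/2, 1/2).
So V = (1/2)·Y + (1/2)·Z = (11/2, -3/2).

(11/2, -3/2)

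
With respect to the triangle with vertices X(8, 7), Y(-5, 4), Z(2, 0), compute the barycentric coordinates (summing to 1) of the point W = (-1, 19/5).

Signed area of the reference triangle: [XYZ] = ½·(8·(4−0) + (-5)·(0−7) + 2·(7−4)) = ½·(32 + 35 + 6) = 73/2.
[WYZ] = ½·((-1)·(4−0) + (-5)·(0−(19/5)) + 2·(19/5−4)) = ½·(-4 + 19 − 2/5) = 73/10, so the X-coordinate is (73/10)/(73/2) = 1/5.
[XWZ] = ½·(8·(19/5−0) + (-1)·(0−7) + 2·(7−(19/5))) = ½·(152/5 + 7 + 32/5) = 219/10, so the Y-coordinate is 3/5.
[XYW] = ½·(8·(4−(19/5)) + (-5)·(19/5−7) + (-1)·(7−4)) = ½·(8/5 + 16 − 3) = 73/10, so the Z-coordinate is 1/5.

(1/5, 3/5, 1/5)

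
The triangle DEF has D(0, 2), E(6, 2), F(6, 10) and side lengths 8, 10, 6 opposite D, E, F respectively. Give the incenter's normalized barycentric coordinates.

The incenter has barycentric coordinates proportional to the opposite side lengths: (8 : 10 : 6).
Normalizing by 8+10+6 = 24 gives (1/3, 5/12, 1/4).

(1/3, 5/12, 1/4)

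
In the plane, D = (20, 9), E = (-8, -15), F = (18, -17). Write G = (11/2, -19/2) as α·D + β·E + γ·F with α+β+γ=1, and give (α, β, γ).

(1/4, 1/2, 1/4)

Signed area of the reference triangle: [DEF] = ½·(20·(-15−(-17)) + (-8)·(-17−9) + 18·(9−(-15))) = ½·(40 + 208 + 432) = 340.
[GEF] = ½·((11/2)·(-15−(-17)) + (-8)·(-17−(-19/2)) + 18·(-19/2−(-15))) = ½·(11 + 60 + 99) = 85, so the D-coordinate is 85/340 = 1/4.
[DGF] = ½·(20·(-19/2−(-17)) + (11/2)·(-17−9) + 18·(9−(-19/2))) = ½·(150 − 143 + 333) = 170, so the E-coordinate is 1/2.
[DEG] = ½·(20·(-15−(-19/2)) + (-8)·(-19/2−9) + (11/2)·(9−(-15))) = ½·(-110 + 148 + 132) = 85, so the F-coordinate is 1/4.
Check: 1/4 + 1/2 + 1/4 = 1.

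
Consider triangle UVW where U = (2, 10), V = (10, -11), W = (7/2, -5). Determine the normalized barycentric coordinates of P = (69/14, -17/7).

Signed area of the reference triangle: [UVW] = ½·(2·(-11−(-5)) + 10·(-5−10) + (7/2)·(10−(-11))) = ½·(-12 − 150 + 147/2) = -177/4.
[PVW] = ½·((69/14)·(-11−(-5)) + 10·(-5−(-17/7)) + (7/2)·(-17/7−(-11))) = ½·(-207/7 − 180/7 + 30) = -177/14, so the U-coordinate is (-177/14)/(-177/4) = 2/7.
[UPW] = ½·(2·(-17/7−(-5)) + (69/14)·(-5−10) + (7/2)·(10−(-17/7))) = ½·(36/7 − 1035/14 + 87/2) = -177/14, so the V-coordinate is 2/7.
[UVP] = ½·(2·(-11−(-17/7)) + 10·(-17/7−10) + (69/14)·(10−(-11))) = ½·(-120/7 − 870/7 + 207/2) = -531/28, so the W-coordinate is 3/7.

(2/7, 2/7, 3/7)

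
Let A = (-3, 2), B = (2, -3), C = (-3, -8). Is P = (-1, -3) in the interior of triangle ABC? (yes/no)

yes

Barycentric coordinates of P: (3/10, 2/5, 3/10).
The three coordinates are positive, positive, positive; a point is interior exactly when all three are positive.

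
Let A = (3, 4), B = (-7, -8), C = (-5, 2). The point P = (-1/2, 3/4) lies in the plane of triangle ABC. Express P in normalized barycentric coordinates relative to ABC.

(5/8, 1/4, 1/8)

Signed area of the reference triangle: [ABC] = ½·(3·(-8−2) + (-7)·(2−4) + (-5)·(4−(-8))) = ½·(-30 + 14 − 60) = -38.
[PBC] = ½·((-1/2)·(-8−2) + (-7)·(2−(3/4)) + (-5)·(3/4−(-8))) = ½·(5 − 35/4 − 175/4) = -95/4, so the A-coordinate is (-95/4)/(-38) = 5/8.
[APC] = ½·(3·(3/4−2) + (-1/2)·(2−4) + (-5)·(4−(3/4))) = ½·(-15/4 + 1 − 65/4) = -19/2, so the B-coordinate is 1/4.
[ABP] = ½·(3·(-8−(3/4)) + (-7)·(3/4−4) + (-1/2)·(4−(-8))) = ½·(-105/4 + 91/4 − 6) = -19/4, so the C-coordinate is 1/8.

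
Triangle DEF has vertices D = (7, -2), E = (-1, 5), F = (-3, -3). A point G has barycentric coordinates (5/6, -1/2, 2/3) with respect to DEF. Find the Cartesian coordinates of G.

G = (5/6)·D + (-1/2)·E + (2/3)·F.
x-coordinate: (5/6)·7 + (-1/2)·(-1) + (2/3)·(-3) = 13/3.
y-coordinate: (5/6)·(-2) + (-1/2)·5 + (2/3)·(-3) = -37/6.

(13/3, -37/6)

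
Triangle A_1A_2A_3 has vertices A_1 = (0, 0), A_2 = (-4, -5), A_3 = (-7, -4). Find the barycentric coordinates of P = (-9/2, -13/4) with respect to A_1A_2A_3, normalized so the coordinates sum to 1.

Signed area of the reference triangle: [A_1A_2A_3] = ½·(0·(-5−(-4)) + (-4)·(-4−0) + (-7)·(0−(-5))) = ½·(0 + 16 − 35) = -19/2.
[PA_2A_3] = ½·((-9/2)·(-5−(-4)) + (-4)·(-4−(-13/4)) + (-7)·(-13/4−(-5))) = ½·(9/2 + 3 − 49/4) = -19/8, so the A_1-coordinate is (-19/8)/(-19/2) = 1/4.
[A_1PA_3] = ½·(0·(-13/4−(-4)) + (-9/2)·(-4−0) + (-7)·(0−(-13/4))) = ½·(0 + 18 − 91/4) = -19/8, so the A_2-coordinate is 1/4.
[A_1A_2P] = ½·(0·(-5−(-13/4)) + (-4)·(-13/4−0) + (-9/2)·(0−(-5))) = ½·(0 + 13 − 45/2) = -19/4, so the A_3-coordinate is 1/2.
Check: 1/4 + 1/4 + 1/2 = 1.

(1/4, 1/4, 1/2)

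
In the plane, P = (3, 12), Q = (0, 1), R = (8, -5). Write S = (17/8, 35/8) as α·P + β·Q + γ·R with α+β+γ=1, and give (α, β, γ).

Signed area of the reference triangle: [PQR] = ½·(3·(1−(-5)) + 0·(-5−12) + 8·(12−1)) = ½·(18 + 0 + 88) = 53.
[SQR] = ½·((17/8)·(1−(-5)) + 0·(-5−(35/8)) + 8·(35/8−1)) = ½·(51/4 + 0 + 27) = 159/8, so the P-coordinate is (159/8)/53 = 3/8.
[PSR] = ½·(3·(35/8−(-5)) + (17/8)·(-5−12) + 8·(12−(35/8))) = ½·(225/8 − 289/8 + 61) = 53/2, so the Q-coordinate is 1/2.
[PQS] = ½·(3·(1−(35/8)) + 0·(35/8−12) + (17/8)·(12−1)) = ½·(-81/8 + 0 + 187/8) = 53/8, so the R-coordinate is 1/8.

(3/8, 1/2, 1/8)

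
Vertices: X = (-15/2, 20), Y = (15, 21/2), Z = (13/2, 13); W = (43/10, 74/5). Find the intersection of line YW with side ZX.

Barycentric coordinates of W with respect to XYZ: (2/5, 2/5, 1/5).
On side ZX the Y-coordinate is zero; dropping W's Y-weight 2/5 and renormalizing the remaining 1/5 : 2/5 gives weights 1/3, 2/3 on Z, X.
V = (1/3)·(13/2, 13) + (2/3)·(-15/2, 20) = (-17/6, 53/3).

(-17/6, 53/3)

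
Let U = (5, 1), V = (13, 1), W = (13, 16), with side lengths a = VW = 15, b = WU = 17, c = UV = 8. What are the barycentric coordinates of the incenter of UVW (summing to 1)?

(3/8, 17/40, 1/5)

The incenter has barycentric coordinates proportional to the opposite side lengths: (15 : 17 : 8).
Normalizing by 15+17+8 = 40 gives (3/8, 17/40, 1/5).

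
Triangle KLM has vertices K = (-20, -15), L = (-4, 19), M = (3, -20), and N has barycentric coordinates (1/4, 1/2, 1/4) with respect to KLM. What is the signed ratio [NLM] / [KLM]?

The signed ratio [NLM]/[KLM] equals the barycentric coordinate of N at vertex K, which is 1/4.

1/4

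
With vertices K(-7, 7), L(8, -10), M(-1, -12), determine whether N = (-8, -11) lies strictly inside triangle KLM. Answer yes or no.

no

Barycentric coordinates of N: (23/183, -127/183, 287/183).
The three coordinates are positive, negative, positive; a point is interior exactly when all three are positive.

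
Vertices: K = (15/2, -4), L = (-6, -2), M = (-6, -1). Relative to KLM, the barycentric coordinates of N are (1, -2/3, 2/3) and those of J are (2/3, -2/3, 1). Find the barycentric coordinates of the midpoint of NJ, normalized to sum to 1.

Since both coordinate triples sum to 1, the midpoint's barycentrics are the componentwise average.
(1+2/3)/2 = 5/6; similarly -2/3 and 5/6.

(5/6, -2/3, 5/6)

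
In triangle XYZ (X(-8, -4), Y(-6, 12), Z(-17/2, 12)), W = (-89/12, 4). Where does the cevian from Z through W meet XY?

(-36/5, 12/5)

Barycentric coordinates of W with respect to XYZ: (1/2, 1/3, 1/6).
On side XY the Z-coordinate is zero; dropping W's Z-weight 1/6 and renormalizing the remaining 1/2 : 1/3 gives weights 3/5, 2/5 on X, Y.
V = (3/5)·(-8, -4) + (2/5)·(-6, 12) = (-36/5, 12/5).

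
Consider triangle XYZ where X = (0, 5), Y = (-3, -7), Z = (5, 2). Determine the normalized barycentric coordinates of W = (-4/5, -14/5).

Signed area of the reference triangle: [XYZ] = ½·(0·(-7−2) + (-3)·(2−5) + 5·(5−(-7))) = ½·(0 + 9 + 60) = 69/2.
[WYZ] = ½·((-4/5)·(-7−2) + (-3)·(2−(-14/5)) + 5·(-14/5−(-7))) = ½·(36/5 − 72/5 + 21) = 69/10, so the X-coordinate is (69/10)/(69/2) = 1/5.
[XWZ] = ½·(0·(-14/5−2) + (-4/5)·(2−5) + 5·(5−(-14/5))) = ½·(0 + 12/5 + 39) = 207/10, so the Y-coordinate is 3/5.
[XYW] = ½·(0·(-7−(-14/5)) + (-3)·(-14/5−5) + (-4/5)·(5−(-7))) = ½·(0 + 117/5 − 48/5) = 69/10, so the Z-coordinate is 1/5.

(1/5, 3/5, 1/5)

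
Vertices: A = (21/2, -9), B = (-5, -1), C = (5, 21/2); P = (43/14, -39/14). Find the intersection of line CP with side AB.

Barycentric coordinates of P with respect to ABC: (3/7, 3/7, 1/7).
On side AB the C-coordinate is zero; dropping P's C-weight 1/7 and renormalizing the remaining 3/7 : 3/7 gives weights 1/2, 1/2 on A, B.
Q = (1/2)·(21/2, -9) + (1/2)·(-5, -1) = (11/4, -5).

(11/4, -5)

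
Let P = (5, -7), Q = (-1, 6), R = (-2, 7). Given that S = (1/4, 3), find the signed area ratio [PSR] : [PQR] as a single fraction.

[PQR] = ½·(5·(6−7) + (-1)·(7−(-7)) + (-2)·(-7−6)) = ½·(-5 − 14 + 26) = 7/2.
[PSR] = ½·(5·(3−7) + (1/4)·(7−(-7)) + (-2)·(-7−3)) = ½·(-20 + 7/2 + 20) = 7/4, so the ratio is (7/4)/(7/2) = 1/2.

1/2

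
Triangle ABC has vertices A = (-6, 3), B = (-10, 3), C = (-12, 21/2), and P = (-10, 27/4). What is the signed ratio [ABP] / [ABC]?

1/2

[ABC] = ½·((-6)·(3−(21/2)) + (-10)·(21/2−3) + (-12)·(3−3)) = ½·(45 − 75 + 0) = -15.
[ABP] = ½·((-6)·(3−(27/4)) + (-10)·(27/4−3) + (-10)·(3−3)) = ½·(45/2 − 75/2 + 0) = -15/2, so the ratio is (-15/2)/(-15) = 1/2.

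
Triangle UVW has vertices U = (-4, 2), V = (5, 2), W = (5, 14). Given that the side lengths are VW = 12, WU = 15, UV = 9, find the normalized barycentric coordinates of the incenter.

(1/3, 5/12, 1/4)

The incenter has barycentric coordinates proportional to the opposite side lengths: (12 : 15 : 9).
Normalizing by 12+15+9 = 36 gives (1/3, 5/12, 1/4).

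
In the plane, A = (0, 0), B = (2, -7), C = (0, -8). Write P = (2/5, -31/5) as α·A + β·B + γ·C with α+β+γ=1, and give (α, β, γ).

Signed area of the reference triangle: [ABC] = ½·(0·(-7−(-8)) + 2·(-8−0) + 0·(0−(-7))) = ½·(0 − 16 + 0) = -8.
[PBC] = ½·((2/5)·(-7−(-8)) + 2·(-8−(-31/5)) + 0·(-31/5−(-7))) = ½·(2/5 − 18/5 + 0) = -8/5, so the A-coordinate is (-8/5)/(-8) = 1/5.
[APC] = ½·(0·(-31/5−(-8)) + (2/5)·(-8−0) + 0·(0−(-31/5))) = ½·(0 − 16/5 + 0) = -8/5, so the B-coordinate is 1/5.
[ABP] = ½·(0·(-7−(-31/5)) + 2·(-31/5−0) + (2/5)·(0−(-7))) = ½·(0 − 62/5 + 14/5) = -24/5, so the C-coordinate is 3/5.

(1/5, 1/5, 3/5)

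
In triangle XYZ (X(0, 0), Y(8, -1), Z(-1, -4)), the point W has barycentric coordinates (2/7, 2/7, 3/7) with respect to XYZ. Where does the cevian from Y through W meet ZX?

(-3/5, -12/5)

Line YW meets ZX where the Y-coordinate vanishes; zeroing W's Y-weight and renormalizing leaves Z, X-weights 3/7 : 2/7 → (3/5, 2/5).
So V = (3/5)·Z + (2/5)·X = (-3/5, -12/5).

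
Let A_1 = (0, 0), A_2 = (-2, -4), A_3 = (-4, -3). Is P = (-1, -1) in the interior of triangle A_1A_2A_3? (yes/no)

Barycentric coordinates of P: (7/10, 1/10, 1/5).
The three coordinates are positive, positive, positive; a point is interior exactly when all three are positive.

yes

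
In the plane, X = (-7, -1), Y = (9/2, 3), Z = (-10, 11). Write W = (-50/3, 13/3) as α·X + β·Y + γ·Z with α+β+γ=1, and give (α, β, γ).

(1, -2/3, 2/3)

Signed area of the reference triangle: [XYZ] = ½·((-7)·(3−11) + (9/2)·(11−(-1)) + (-10)·(-1−3)) = ½·(56 + 54 + 40) = 75.
[WYZ] = ½·((-50/3)·(3−11) + (9/2)·(11−(13/3)) + (-10)·(13/3−3)) = ½·(400/3 + 30 − 40/3) = 75, so the X-coordinate is 75/75 = 1.
[XWZ] = ½·((-7)·(13/3−11) + (-50/3)·(11−(-1)) + (-10)·(-1−(13/3))) = ½·(140/3 − 200 + 160/3) = -50, so the Y-coordinate is -2/3.
[XYW] = ½·((-7)·(3−(13/3)) + (9/2)·(13/3−(-1)) + (-50/3)·(-1−3)) = ½·(28/3 + 24 + 200/3) = 50, so the Z-coordinate is 2/3.
Check: 1 − 2/3 + 2/3 = 1.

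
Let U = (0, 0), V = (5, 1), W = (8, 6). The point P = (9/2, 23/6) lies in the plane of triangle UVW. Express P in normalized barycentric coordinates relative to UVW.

(1/2, -1/6, 2/3)

Signed area of the reference triangle: [UVW] = ½·(0·(1−6) + 5·(6−0) + 8·(0−1)) = ½·(0 + 30 − 8) = 11.
[PVW] = ½·((9/2)·(1−6) + 5·(6−(23/6)) + 8·(23/6−1)) = ½·(-45/2 + 65/6 + 68/3) = 11/2, so the U-coordinate is (11/2)/11 = 1/2.
[UPW] = ½·(0·(23/6−6) + (9/2)·(6−0) + 8·(0−(23/6))) = ½·(0 + 27 − 92/3) = -11/6, so the V-coordinate is -1/6.
[UVP] = ½·(0·(1−(23/6)) + 5·(23/6−0) + (9/2)·(0−1)) = ½·(0 + 115/6 − 9/2) = 22/3, so the W-coordinate is 2/3.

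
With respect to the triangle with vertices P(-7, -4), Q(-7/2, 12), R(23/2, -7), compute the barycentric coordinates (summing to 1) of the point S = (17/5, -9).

Signed area of the reference triangle: [PQR] = ½·((-7)·(12−(-7)) + (-7/2)·(-7−(-4)) + (23/2)·(-4−12)) = ½·(-133 + 21/2 − 184) = -613/4.
[SQR] = ½·((17/5)·(12−(-7)) + (-7/2)·(-7−(-9)) + (23/2)·(-9−12)) = ½·(323/5 − 7 − 483/2) = -1839/20, so the P-coordinate is (-1839/20)/(-613/4) = 3/5.
[PSR] = ½·((-7)·(-9−(-7)) + (17/5)·(-7−(-4)) + (23/2)·(-4−(-9))) = ½·(14 − 51/5 + 115/2) = 613/20, so the Q-coordinate is -1/5.
[PQS] = ½·((-7)·(12−(-9)) + (-7/2)·(-9−(-4)) + (17/5)·(-4−12)) = ½·(-147 + 35/2 − 272/5) = -1839/20, so the R-coordinate is 3/5.

(3/5, -1/5, 3/5)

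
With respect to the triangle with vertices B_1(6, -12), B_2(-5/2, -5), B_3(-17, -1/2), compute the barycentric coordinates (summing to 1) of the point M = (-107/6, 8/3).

Signed area of the reference triangle: [B_1B_2B_3] = ½·(6·(-5−(-1/2)) + (-5/2)·(-1/2−(-12)) + (-17)·(-12−(-5))) = ½·(-27 − 115/4 + 119) = 253/8.
[MB_2B_3] = ½·((-107/6)·(-5−(-1/2)) + (-5/2)·(-1/2−(8/3)) + (-17)·(8/3−(-5))) = ½·(321/4 + 95/12 − 391/3) = -253/12, so the B_1-coordinate is (-253/12)/(253/8) = -2/3.
[B_1MB_3] = ½·(6·(8/3−(-1/2)) + (-107/6)·(-1/2−(-12)) + (-17)·(-12−(8/3))) = ½·(19 − 2461/12 + 748/3) = 253/8, so the B_2-coordinate is 1.
[B_1B_2M] = ½·(6·(-5−(8/3)) + (-5/2)·(8/3−(-12)) + (-107/6)·(-12−(-5))) = ½·(-46 − 110/3 + 749/6) = 253/12, so the B_3-coordinate is 2/3.

(-2/3, 1, 2/3)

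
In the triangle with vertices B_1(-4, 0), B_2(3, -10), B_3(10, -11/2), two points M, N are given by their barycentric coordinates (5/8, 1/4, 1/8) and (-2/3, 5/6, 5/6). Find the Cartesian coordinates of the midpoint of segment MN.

Barycentric coordinates of the midpoint are the average: (-1/48, 13/24, 23/48).
Converting: (-1/48)·B_1 + (13/24)·B_2 + (23/48)·B_3 = (13/2, -773/96).

(13/2, -773/96)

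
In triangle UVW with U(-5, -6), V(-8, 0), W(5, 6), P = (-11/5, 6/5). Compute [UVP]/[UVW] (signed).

[UVW] = ½·((-5)·(0−6) + (-8)·(6−(-6)) + 5·(-6−0)) = ½·(30 − 96 − 30) = -48.
[UVP] = ½·((-5)·(0−(6/5)) + (-8)·(6/5−(-6)) + (-11/5)·(-6−0)) = ½·(6 − 288/5 + 66/5) = -96/5, so the ratio is (-96/5)/(-48) = 2/5.

2/5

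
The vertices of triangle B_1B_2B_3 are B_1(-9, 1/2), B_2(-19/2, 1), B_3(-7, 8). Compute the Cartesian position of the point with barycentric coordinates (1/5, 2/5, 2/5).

(-42/5, 37/10)

M = (1/5)·B_1 + (2/5)·B_2 + (2/5)·B_3.
x-coordinate: (1/5)·(-9) + (2/5)·(-19/2) + (2/5)·(-7) = -42/5.
y-coordinate: (1/5)·(1/2) + (2/5)·1 + (2/5)·8 = 37/10.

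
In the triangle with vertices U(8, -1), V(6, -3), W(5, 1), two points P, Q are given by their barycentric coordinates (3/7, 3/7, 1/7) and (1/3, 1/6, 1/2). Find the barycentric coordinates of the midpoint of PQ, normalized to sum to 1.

(8/21, 25/84, 9/28)

Since both coordinate triples sum to 1, the midpoint's barycentrics are the componentwise average.
(3/7+1/3)/2 = 8/21; similarly 25/84 and 9/28.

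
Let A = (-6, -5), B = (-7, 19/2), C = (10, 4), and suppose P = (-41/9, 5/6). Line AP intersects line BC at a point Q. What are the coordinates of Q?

(-11/4, 65/8)

Barycentric coordinates of P with respect to ABC: (5/9, 1/3, 1/9).
On side BC the A-coordinate is zero; dropping P's A-weight 5/9 and renormalizing the remaining 1/3 : 1/9 gives weights 3/4, 1/4 on B, C.
Q = (3/4)·(-7, 19/2) + (1/4)·(10, 4) = (-11/4, 65/8).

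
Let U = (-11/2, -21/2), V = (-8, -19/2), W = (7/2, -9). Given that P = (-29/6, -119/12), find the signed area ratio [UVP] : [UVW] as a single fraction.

1/6

[UVW] = ½·((-11/2)·(-19/2−(-9)) + (-8)·(-9−(-21/2)) + (7/2)·(-21/2−(-19/2))) = ½·(11/4 − 12 − 7/2) = -51/8.
[UVP] = ½·((-11/2)·(-19/2−(-119/12)) + (-8)·(-119/12−(-21/2)) + (-29/6)·(-21/2−(-19/2))) = ½·(-55/24 − 14/3 + 29/6) = -17/16, so the ratio is (-17/16)/(-51/8) = 1/6.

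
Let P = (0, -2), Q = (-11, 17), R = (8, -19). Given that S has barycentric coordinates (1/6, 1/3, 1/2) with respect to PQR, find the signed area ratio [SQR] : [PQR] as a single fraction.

1/6

The signed ratio [SQR]/[PQR] equals the barycentric coordinate of S at vertex P, which is 1/6.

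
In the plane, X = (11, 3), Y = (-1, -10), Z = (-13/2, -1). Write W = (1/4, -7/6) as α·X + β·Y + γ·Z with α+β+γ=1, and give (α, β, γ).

(1/3, 1/6, 1/2)

Signed area of the reference triangle: [XYZ] = ½·(11·(-10−(-1)) + (-1)·(-1−3) + (-13/2)·(3−(-10))) = ½·(-99 + 4 − 169/2) = -359/4.
[WYZ] = ½·((1/4)·(-10−(-1)) + (-1)·(-1−(-7/6)) + (-13/2)·(-7/6−(-10))) = ½·(-9/4 − 1/6 − 689/12) = -359/12, so the X-coordinate is (-359/12)/(-359/4) = 1/3.
[XWZ] = ½·(11·(-7/6−(-1)) + (1/4)·(-1−3) + (-13/2)·(3−(-7/6))) = ½·(-11/6 − 1 − 325/12) = -359/24, so the Y-coordinate is 1/6.
[XYW] = ½·(11·(-10−(-7/6)) + (-1)·(-7/6−3) + (1/4)·(3−(-10))) = ½·(-583/6 + 25/6 + 13/4) = -359/8, so the Z-coordinate is 1/2.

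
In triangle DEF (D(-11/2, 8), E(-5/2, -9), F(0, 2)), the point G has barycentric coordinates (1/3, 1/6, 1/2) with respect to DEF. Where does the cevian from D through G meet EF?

Line DG meets EF where the D-coordinate vanishes; zeroing G's D-weight and renormalizing leaves E, F-weights 1/6 : 1/2 → (1/4, 3/4).
So H = (1/4)·E + (3/4)·F = (-5/8, -3/4).

(-5/8, -3/4)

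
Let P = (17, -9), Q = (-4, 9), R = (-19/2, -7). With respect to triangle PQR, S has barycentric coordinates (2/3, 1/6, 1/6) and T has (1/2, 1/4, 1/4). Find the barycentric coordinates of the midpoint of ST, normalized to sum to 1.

(7/12, 5/24, 5/24)

Since both coordinate triples sum to 1, the midpoint's barycentrics are the componentwise average.
(2/3+1/2)/2 = 7/12; similarly 5/24 and 5/24.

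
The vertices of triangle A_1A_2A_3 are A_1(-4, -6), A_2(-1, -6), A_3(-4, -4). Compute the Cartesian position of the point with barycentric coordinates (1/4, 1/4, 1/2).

(-13/4, -5)

P = (1/4)·A_1 + (1/4)·A_2 + (1/2)·A_3.
x-coordinate: (1/4)·(-4) + (1/4)·(-1) + (1/2)·(-4) = -13/4.
y-coordinate: (1/4)·(-6) + (1/4)·(-6) + (1/2)·(-4) = -5.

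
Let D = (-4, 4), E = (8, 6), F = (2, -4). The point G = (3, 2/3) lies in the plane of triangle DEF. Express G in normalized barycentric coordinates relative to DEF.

(1/6, 1/3, 1/2)

Signed area of the reference triangle: [DEF] = ½·((-4)·(6−(-4)) + 8·(-4−4) + 2·(4−6)) = ½·(-40 − 64 − 4) = -54.
[GEF] = ½·(3·(6−(-4)) + 8·(-4−(2/3)) + 2·(2/3−6)) = ½·(30 − 112/3 − 32/3) = -9, so the D-coordinate is (-9)/(-54) = 1/6.
[DGF] = ½·((-4)·(2/3−(-4)) + 3·(-4−4) + 2·(4−(2/3))) = ½·(-56/3 − 24 + 20/3) = -18, so the E-coordinate is 1/3.
[DEG] = ½·((-4)·(6−(2/3)) + 8·(2/3−4) + 3·(4−6)) = ½·(-64/3 − 80/3 − 6) = -27, so the F-coordinate is 1/2.
Check: 1/6 + 1/3 + 1/2 = 1.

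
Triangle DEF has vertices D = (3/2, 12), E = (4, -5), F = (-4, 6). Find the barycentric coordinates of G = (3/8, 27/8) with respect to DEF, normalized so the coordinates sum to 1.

Signed area of the reference triangle: [DEF] = ½·((3/2)·(-5−6) + 4·(6−12) + (-4)·(12−(-5))) = ½·(-33/2 − 24 − 68) = -217/4.
[GEF] = ½·((3/8)·(-5−6) + 4·(6−(27/8)) + (-4)·(27/8−(-5))) = ½·(-33/8 + 21/2 − 67/2) = -217/16, so the D-coordinate is (-217/16)/(-217/4) = 1/4.
[DGF] = ½·((3/2)·(27/8−6) + (3/8)·(6−12) + (-4)·(12−(27/8))) = ½·(-63/16 − 9/4 − 69/2) = -651/32, so the E-coordinate is 3/8.
[DEG] = ½·((3/2)·(-5−(27/8)) + 4·(27/8−12) + (3/8)·(12−(-5))) = ½·(-201/16 − 69/2 + 51/8) = -651/32, so the F-coordinate is 3/8.
Check: 1/4 + 3/8 + 3/8 = 1.

(1/4, 3/8, 3/8)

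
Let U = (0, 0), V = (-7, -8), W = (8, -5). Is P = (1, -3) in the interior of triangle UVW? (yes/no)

yes

Barycentric coordinates of P: (17/33, 19/99, 29/99).
The three coordinates are positive, positive, positive; a point is interior exactly when all three are positive.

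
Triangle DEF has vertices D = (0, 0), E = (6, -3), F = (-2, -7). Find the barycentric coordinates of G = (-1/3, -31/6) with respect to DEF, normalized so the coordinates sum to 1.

(1/6, 1/6, 2/3)

Signed area of the reference triangle: [DEF] = ½·(0·(-3−(-7)) + 6·(-7−0) + (-2)·(0−(-3))) = ½·(0 − 42 − 6) = -24.
[GEF] = ½·((-1/3)·(-3−(-7)) + 6·(-7−(-31/6)) + (-2)·(-31/6−(-3))) = ½·(-4/3 − 11 + 13/3) = -4, so the D-coordinate is (-4)/(-24) = 1/6.
[DGF] = ½·(0·(-31/6−(-7)) + (-1/3)·(-7−0) + (-2)·(0−(-31/6))) = ½·(0 + 7/3 − 31/3) = -4, so the E-coordinate is 1/6.
[DEG] = ½·(0·(-3−(-31/6)) + 6·(-31/6−0) + (-1/3)·(0−(-3))) = ½·(0 − 31 − 1) = -16, so the F-coordinate is 2/3.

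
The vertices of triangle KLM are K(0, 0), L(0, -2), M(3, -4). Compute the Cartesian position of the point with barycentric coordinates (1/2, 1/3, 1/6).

N = (1/2)·K + (1/3)·L + (1/6)·M.
x-coordinate: (1/2)·0 + (1/3)·0 + (1/6)·3 = 1/2.
y-coordinate: (1/2)·0 + (1/3)·(-2) + (1/6)·(-4) = -4/3.

(1/2, -4/3)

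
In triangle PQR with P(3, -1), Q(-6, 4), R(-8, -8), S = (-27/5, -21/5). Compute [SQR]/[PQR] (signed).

1/5

[PQR] = ½·(3·(4−(-8)) + (-6)·(-8−(-1)) + (-8)·(-1−4)) = ½·(36 + 42 + 40) = 59.
[SQR] = ½·((-27/5)·(4−(-8)) + (-6)·(-8−(-21/5)) + (-8)·(-21/5−4)) = ½·(-324/5 + 114/5 + 328/5) = 59/5, so the ratio is (59/5)/59 = 1/5.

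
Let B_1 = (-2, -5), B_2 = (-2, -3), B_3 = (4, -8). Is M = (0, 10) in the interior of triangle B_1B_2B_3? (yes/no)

Barycentric coordinates of M: (-22/3, 8, 1/3).
The three coordinates are negative, positive, positive; a point is interior exactly when all three are positive.

no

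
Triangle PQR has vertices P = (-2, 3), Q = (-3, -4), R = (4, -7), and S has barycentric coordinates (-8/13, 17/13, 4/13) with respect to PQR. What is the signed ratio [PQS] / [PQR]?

The signed ratio [PQS]/[PQR] equals the barycentric coordinate of S at vertex R, which is 4/13.

4/13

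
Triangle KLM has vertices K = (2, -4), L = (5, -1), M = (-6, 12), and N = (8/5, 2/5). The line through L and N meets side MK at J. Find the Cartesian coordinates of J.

(-2/3, 4/3)

Barycentric coordinates of N with respect to KLM: (2/5, 2/5, 1/5).
On side MK the L-coordinate is zero; dropping N's L-weight 2/5 and renormalizing the remaining 1/5 : 2/5 gives weights 1/3, 2/3 on M, K.
J = (1/3)·(-6, 12) + (2/3)·(2, -4) = (-2/3, 4/3).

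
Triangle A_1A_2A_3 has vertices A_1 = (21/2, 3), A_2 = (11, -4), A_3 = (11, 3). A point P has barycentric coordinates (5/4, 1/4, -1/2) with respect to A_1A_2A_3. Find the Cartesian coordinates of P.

P = (5/4)·A_1 + (1/4)·A_2 + (-1/2)·A_3.
x-coordinate: (5/4)·(21/2) + (1/4)·11 + (-1/2)·11 = 83/8.
y-coordinate: (5/4)·3 + (1/4)·(-4) + (-1/2)·3 = 5/4.

(83/8, 5/4)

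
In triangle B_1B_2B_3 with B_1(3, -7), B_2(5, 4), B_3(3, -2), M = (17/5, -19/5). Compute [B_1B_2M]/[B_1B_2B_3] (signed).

[B_1B_2B_3] = ½·(3·(4−(-2)) + 5·(-2−(-7)) + 3·(-7−4)) = ½·(18 + 25 − 33) = 5.
[B_1B_2M] = ½·(3·(4−(-19/5)) + 5·(-19/5−(-7)) + (17/5)·(-7−4)) = ½·(117/5 + 16 − 187/5) = 1, so the ratio is 1/5 = 1/5.

1/5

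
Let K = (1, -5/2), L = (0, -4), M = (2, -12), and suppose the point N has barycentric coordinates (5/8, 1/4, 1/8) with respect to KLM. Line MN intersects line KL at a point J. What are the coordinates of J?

(5/7, -41/14)

Line MN meets KL where the M-coordinate vanishes; zeroing N's M-weight and renormalizing leaves K, L-weights 5/8 : 1/4 → (5/7, 2/7).
So J = (5/7)·K + (2/7)·L = (5/7, -41/14).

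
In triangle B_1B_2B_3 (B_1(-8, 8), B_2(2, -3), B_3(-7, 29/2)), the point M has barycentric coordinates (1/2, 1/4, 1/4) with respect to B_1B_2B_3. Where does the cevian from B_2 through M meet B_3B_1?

(-23/3, 61/6)

Line B_2M meets B_3B_1 where the B_2-coordinate vanishes; zeroing M's B_2-weight and renormalizing leaves B_3, B_1-weights 1/4 : 1/2 → (1/3, 2/3).
So N = (1/3)·B_3 + (2/3)·B_1 = (-23/3, 61/6).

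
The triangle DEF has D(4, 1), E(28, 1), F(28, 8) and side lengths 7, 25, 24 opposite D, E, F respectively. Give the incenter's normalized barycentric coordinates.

(1/8, 25/56, 3/7)

The incenter has barycentric coordinates proportional to the opposite side lengths: (7 : 25 : 24).
Normalizing by 7+25+24 = 56 gives (1/8, 25/56, 3/7).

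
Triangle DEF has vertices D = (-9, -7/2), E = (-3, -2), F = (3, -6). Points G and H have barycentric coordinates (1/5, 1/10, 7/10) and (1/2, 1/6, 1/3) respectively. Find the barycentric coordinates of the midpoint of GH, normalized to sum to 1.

Since both coordinate triples sum to 1, the midpoint's barycentrics are the componentwise average.
(1/5+1/2)/2 = 7/20; similarly 2/15 and 31/60.

(7/20, 2/15, 31/60)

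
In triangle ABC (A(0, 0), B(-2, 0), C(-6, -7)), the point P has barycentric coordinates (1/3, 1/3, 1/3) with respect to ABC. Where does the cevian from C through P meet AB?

(-1, 0)

Line CP meets AB where the C-coordinate vanishes; zeroing P's C-weight and renormalizing leaves A, B-weights 1/3 : 1/3 → (1/2, 1/2).
So Q = (1/2)·A + (1/2)·B = (-1, 0).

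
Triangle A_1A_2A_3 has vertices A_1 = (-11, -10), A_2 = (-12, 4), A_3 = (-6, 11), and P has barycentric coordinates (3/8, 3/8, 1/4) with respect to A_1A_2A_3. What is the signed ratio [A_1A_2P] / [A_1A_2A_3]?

The signed ratio [A_1A_2P]/[A_1A_2A_3] equals the barycentric coordinate of P at vertex A_3, which is 1/4.

1/4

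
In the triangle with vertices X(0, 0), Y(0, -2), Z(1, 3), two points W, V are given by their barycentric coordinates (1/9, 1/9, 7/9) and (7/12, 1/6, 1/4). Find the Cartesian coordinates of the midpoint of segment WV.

Barycentric coordinates of the midpoint are the average: (25/72, 5/36, 37/72).
Converting: (25/72)·X + (5/36)·Y + (37/72)·Z = (37/72, 91/72).

(37/72, 91/72)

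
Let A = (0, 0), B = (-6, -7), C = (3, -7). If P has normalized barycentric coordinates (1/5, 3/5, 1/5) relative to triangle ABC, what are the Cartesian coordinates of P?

P = (1/5)·A + (3/5)·B + (1/5)·C.
x-coordinate: (1/5)·0 + (3/5)·(-6) + (1/5)·3 = -3.
y-coordinate: (1/5)·0 + (3/5)·(-7) + (1/5)·(-7) = -28/5.

(-3, -28/5)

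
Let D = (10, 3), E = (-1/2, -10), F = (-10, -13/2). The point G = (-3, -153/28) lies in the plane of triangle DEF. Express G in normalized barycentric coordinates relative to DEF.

Signed area of the reference triangle: [DEF] = ½·(10·(-10−(-13/2)) + (-1/2)·(-13/2−3) + (-10)·(3−(-10))) = ½·(-35 + 19/4 − 130) = -641/8.
[GEF] = ½·((-3)·(-10−(-13/2)) + (-1/2)·(-13/2−(-153/28)) + (-10)·(-153/28−(-10))) = ½·(21/2 + 29/56 − 635/14) = -1923/112, so the D-coordinate is (-1923/112)/(-641/8) = 3/14.
[DGF] = ½·(10·(-153/28−(-13/2)) + (-3)·(-13/2−3) + (-10)·(3−(-153/28))) = ½·(145/14 + 57/2 − 1185/14) = -641/28, so the E-coordinate is 2/7.
[DEG] = ½·(10·(-10−(-153/28)) + (-1/2)·(-153/28−3) + (-3)·(3−(-10))) = ½·(-635/14 + 237/56 − 39) = -641/16, so the F-coordinate is 1/2.
Check: 3/14 + 2/7 + 1/2 = 1.

(3/14, 2/7, 1/2)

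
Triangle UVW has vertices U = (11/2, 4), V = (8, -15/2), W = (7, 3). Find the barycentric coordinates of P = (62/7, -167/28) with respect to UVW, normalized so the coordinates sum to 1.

(-5/7, 11/14, 13/14)

Signed area of the reference triangle: [UVW] = ½·((11/2)·(-15/2−3) + 8·(3−4) + 7·(4−(-15/2))) = ½·(-231/4 − 8 + 161/2) = 59/8.
[PVW] = ½·((62/7)·(-15/2−3) + 8·(3−(-167/28)) + 7·(-167/28−(-15/2))) = ½·(-93 + 502/7 + 43/4) = -295/56, so the U-coordinate is (-295/56)/(59/8) = -5/7.
[UPW] = ½·((11/2)·(-167/28−3) + (62/7)·(3−4) + 7·(4−(-167/28))) = ½·(-2761/56 − 62/7 + 279/4) = 649/112, so the V-coordinate is 11/14.
[UVP] = ½·((11/2)·(-15/2−(-167/28)) + 8·(-167/28−4) + (62/7)·(4−(-15/2))) = ½·(-473/56 − 558/7 + 713/7) = 767/112, so the W-coordinate is 13/14.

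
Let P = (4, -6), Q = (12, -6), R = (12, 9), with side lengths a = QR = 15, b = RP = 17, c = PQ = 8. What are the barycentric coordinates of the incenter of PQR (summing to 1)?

The incenter has barycentric coordinates proportional to the opposite side lengths: (15 : 17 : 8).
Normalizing by 15+17+8 = 40 gives (3/8, 17/40, 1/5).

(3/8, 17/40, 1/5)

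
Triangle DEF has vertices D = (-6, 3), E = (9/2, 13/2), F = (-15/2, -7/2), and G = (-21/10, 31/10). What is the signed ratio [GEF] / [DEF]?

2/5

[DEF] = ½·((-6)·(13/2−(-7/2)) + (9/2)·(-7/2−3) + (-15/2)·(3−(13/2))) = ½·(-60 − 117/4 + 105/4) = -63/2.
[GEF] = ½·((-21/10)·(13/2−(-7/2)) + (9/2)·(-7/2−(31/10)) + (-15/2)·(31/10−(13/2))) = ½·(-21 − 297/10 + 51/2) = -63/5, so the ratio is (-63/5)/(-63/2) = 2/5.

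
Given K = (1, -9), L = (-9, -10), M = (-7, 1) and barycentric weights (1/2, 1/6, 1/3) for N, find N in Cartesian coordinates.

N = (1/2)·K + (1/6)·L + (1/3)·M.
x-coordinate: (1/2)·1 + (1/6)·(-9) + (1/3)·(-7) = -10/3.
y-coordinate: (1/2)·(-9) + (1/6)·(-10) + (1/3)·1 = -35/6.

(-10/3, -35/6)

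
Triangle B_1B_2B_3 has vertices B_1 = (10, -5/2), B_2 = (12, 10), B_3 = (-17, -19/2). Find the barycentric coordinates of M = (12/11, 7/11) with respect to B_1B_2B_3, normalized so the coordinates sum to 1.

Signed area of the reference triangle: [B_1B_2B_3] = ½·(10·(10−(-19/2)) + 12·(-19/2−(-5/2)) + (-17)·(-5/2−10)) = ½·(195 − 84 + 425/2) = 647/4.
[MB_2B_3] = ½·((12/11)·(10−(-19/2)) + 12·(-19/2−(7/11)) + (-17)·(7/11−10)) = ½·(234/11 − 1338/11 + 1751/11) = 647/22, so the B_1-coordinate is (647/22)/(647/4) = 2/11.
[B_1MB_3] = ½·(10·(7/11−(-19/2)) + (12/11)·(-19/2−(-5/2)) + (-17)·(-5/2−(7/11))) = ½·(1115/11 − 84/11 + 1173/22) = 3235/44, so the B_2-coordinate is 5/11.
[B_1B_2M] = ½·(10·(10−(7/11)) + 12·(7/11−(-5/2)) + (12/11)·(-5/2−10)) = ½·(1030/11 + 414/11 − 150/11) = 647/11, so the B_3-coordinate is 4/11.

(2/11, 5/11, 4/11)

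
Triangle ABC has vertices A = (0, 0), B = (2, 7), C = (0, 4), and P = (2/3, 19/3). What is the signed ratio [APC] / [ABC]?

1/3

[ABC] = ½·(0·(7−4) + 2·(4−0) + 0·(0−7)) = ½·(0 + 8 + 0) = 4.
[APC] = ½·(0·(19/3−4) + (2/3)·(4−0) + 0·(0−(19/3))) = ½·(0 + 8/3 + 0) = 4/3, so the ratio is (4/3)/4 = 1/3.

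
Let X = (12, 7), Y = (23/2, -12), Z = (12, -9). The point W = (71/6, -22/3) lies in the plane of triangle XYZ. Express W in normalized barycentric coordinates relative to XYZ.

Signed area of the reference triangle: [XYZ] = ½·(12·(-12−(-9)) + (23/2)·(-9−7) + 12·(7−(-12))) = ½·(-36 − 184 + 228) = 4.
[WYZ] = ½·((71/6)·(-12−(-9)) + (23/2)·(-9−(-22/3)) + 12·(-22/3−(-12))) = ½·(-71/2 − 115/6 + 56) = 2/3, so the X-coordinate is (2/3)/4 = 1/6.
[XWZ] = ½·(12·(-22/3−(-9)) + (71/6)·(-9−7) + 12·(7−(-22/3))) = ½·(20 − 568/3 + 172) = 4/3, so the Y-coordinate is 1/3.
[XYW] = ½·(12·(-12−(-22/3)) + (23/2)·(-22/3−7) + (71/6)·(7−(-12))) = ½·(-56 − 989/6 + 1349/6) = 2, so the Z-coordinate is 1/2.

(1/6, 1/3, 1/2)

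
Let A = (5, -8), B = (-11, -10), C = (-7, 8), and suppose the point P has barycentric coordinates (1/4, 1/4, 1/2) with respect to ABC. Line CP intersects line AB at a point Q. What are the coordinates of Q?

Line CP meets AB where the C-coordinate vanishes; zeroing P's C-weight and renormalizing leaves A, B-weights 1/4 : 1/4 → (1/2, 1/2).
So Q = (1/2)·A + (1/2)·B = (-3, -9).

(-3, -9)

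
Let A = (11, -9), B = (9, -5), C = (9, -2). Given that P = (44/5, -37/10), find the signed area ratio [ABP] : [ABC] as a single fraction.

[ABC] = ½·(11·(-5−(-2)) + 9·(-2−(-9)) + 9·(-9−(-5))) = ½·(-33 + 63 − 36) = -3.
[ABP] = ½·(11·(-5−(-37/10)) + 9·(-37/10−(-9)) + (44/5)·(-9−(-5))) = ½·(-143/10 + 477/10 − 176/5) = -9/10, so the ratio is (-9/10)/(-3) = 3/10.

3/10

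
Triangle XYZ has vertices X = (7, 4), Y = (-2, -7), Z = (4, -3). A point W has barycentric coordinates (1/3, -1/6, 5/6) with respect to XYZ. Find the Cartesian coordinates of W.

(6, 0)

W = (1/3)·X + (-1/6)·Y + (5/6)·Z.
x-coordinate: (1/3)·7 + (-1/6)·(-2) + (5/6)·4 = 6.
y-coordinate: (1/3)·4 + (-1/6)·(-7) + (5/6)·(-3) = 0.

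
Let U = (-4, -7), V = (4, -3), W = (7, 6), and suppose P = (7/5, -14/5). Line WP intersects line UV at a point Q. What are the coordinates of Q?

(0, -5)

Barycentric coordinates of P with respect to UVW: (2/5, 2/5, 1/5).
On side UV the W-coordinate is zero; dropping P's W-weight 1/5 and renormalizing the remaining 2/5 : 2/5 gives weights 1/2, 1/2 on U, V.
Q = (1/2)·(-4, -7) + (1/2)·(4, -3) = (0, -5).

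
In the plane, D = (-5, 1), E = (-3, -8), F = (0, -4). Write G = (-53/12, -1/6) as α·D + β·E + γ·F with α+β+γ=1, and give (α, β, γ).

(5/6, 1/12, 1/12)

Signed area of the reference triangle: [DEF] = ½·((-5)·(-8−(-4)) + (-3)·(-4−1) + 0·(1−(-8))) = ½·(20 + 15 + 0) = 35/2.
[GEF] = ½·((-53/12)·(-8−(-4)) + (-3)·(-4−(-1/6)) + 0·(-1/6−(-8))) = ½·(53/3 + 23/2 + 0) = 175/12, so the D-coordinate is (175/12)/(35/2) = 5/6.
[DGF] = ½·((-5)·(-1/6−(-4)) + (-53/12)·(-4−1) + 0·(1−(-1/6))) = ½·(-115/6 + 265/12 + 0) = 35/24, so the E-coordinate is 1/12.
[DEG] = ½·((-5)·(-8−(-1/6)) + (-3)·(-1/6−1) + (-53/12)·(1−(-8))) = ½·(235/6 + 7/2 − 159/4) = 35/24, so the F-coordinate is 1/12.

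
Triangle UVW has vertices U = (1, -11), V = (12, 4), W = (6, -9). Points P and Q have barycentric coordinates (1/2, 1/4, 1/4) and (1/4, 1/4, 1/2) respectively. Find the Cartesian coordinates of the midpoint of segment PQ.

Barycentric coordinates of the midpoint are the average: (3/8, 1/4, 3/8).
Converting: (3/8)·U + (1/4)·V + (3/8)·W = (45/8, -13/2).

(45/8, -13/2)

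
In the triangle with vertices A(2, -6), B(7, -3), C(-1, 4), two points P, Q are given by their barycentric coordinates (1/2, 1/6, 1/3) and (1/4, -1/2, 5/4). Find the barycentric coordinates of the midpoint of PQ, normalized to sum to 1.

(3/8, -1/6, 19/24)

Since both coordinate triples sum to 1, the midpoint's barycentrics are the componentwise average.
(1/2+1/4)/2 = 3/8; similarly -1/6 and 19/24.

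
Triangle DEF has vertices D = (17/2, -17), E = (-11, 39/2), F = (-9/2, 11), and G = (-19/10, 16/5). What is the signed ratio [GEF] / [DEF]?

2/5

[DEF] = ½·((17/2)·(39/2−11) + (-11)·(11−(-17)) + (-9/2)·(-17−(39/2))) = ½·(289/4 − 308 + 657/4) = -143/4.
[GEF] = ½·((-19/10)·(39/2−11) + (-11)·(11−(16/5)) + (-9/2)·(16/5−(39/2))) = ½·(-323/20 − 429/5 + 1467/20) = -143/10, so the ratio is (-143/10)/(-143/4) = 2/5.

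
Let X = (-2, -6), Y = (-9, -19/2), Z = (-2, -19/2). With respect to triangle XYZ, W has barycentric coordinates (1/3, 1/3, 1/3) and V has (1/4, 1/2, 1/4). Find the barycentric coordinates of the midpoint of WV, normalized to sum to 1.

Since both coordinate triples sum to 1, the midpoint's barycentrics are the componentwise average.
(1/3+1/4)/2 = 7/24; similarly 5/12 and 7/24.

(7/24, 5/12, 7/24)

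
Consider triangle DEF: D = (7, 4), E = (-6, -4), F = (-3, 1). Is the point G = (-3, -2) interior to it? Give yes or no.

yes

Barycentric coordinates of G: (9/41, 30/41, 2/41).
The three coordinates are positive, positive, positive; a point is interior exactly when all three are positive.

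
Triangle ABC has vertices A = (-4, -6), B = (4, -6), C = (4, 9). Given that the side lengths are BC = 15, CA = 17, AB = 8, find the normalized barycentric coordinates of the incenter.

(3/8, 17/40, 1/5)

The incenter has barycentric coordinates proportional to the opposite side lengths: (15 : 17 : 8).
Normalizing by 15+17+8 = 40 gives (3/8, 17/40, 1/5).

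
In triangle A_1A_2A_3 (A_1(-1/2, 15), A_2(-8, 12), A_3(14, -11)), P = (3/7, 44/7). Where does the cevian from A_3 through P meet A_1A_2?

Barycentric coordinates of P with respect to A_1A_2A_3: (2/7, 3/7, 2/7).
On side A_1A_2 the A_3-coordinate is zero; dropping P's A_3-weight 2/7 and renormalizing the remaining 2/7 : 3/7 gives weights 2/5, 3/5 on A_1, A_2.
Q = (2/5)·(-1/2, 15) + (3/5)·(-8, 12) = (-5, 66/5).

(-5, 66/5)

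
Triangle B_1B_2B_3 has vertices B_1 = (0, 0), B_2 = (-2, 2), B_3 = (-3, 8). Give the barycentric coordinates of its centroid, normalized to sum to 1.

The centroid is the average of the vertices, so each weight is 1/3.

(1/3, 1/3, 1/3)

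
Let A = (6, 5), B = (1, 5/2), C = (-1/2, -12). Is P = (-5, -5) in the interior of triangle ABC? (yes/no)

no

Barycentric coordinates of P: (-303/275, 488/275, 18/55).
The three coordinates are negative, positive, positive; a point is interior exactly when all three are positive.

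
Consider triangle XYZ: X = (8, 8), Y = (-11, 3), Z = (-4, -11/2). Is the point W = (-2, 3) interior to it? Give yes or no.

yes

Barycentric coordinates of W: (51/131, 50/131, 30/131).
The three coordinates are positive, positive, positive; a point is interior exactly when all three are positive.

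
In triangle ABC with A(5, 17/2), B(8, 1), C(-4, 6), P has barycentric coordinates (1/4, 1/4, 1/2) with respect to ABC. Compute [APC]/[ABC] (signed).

The signed ratio [APC]/[ABC] equals the barycentric coordinate of P at vertex B, which is 1/4.

1/4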